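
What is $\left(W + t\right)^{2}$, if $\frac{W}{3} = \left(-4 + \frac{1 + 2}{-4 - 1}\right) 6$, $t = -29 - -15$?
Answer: $\frac{234256}{25} \approx 9370.2$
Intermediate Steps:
$t = -14$ ($t = -29 + 15 = -14$)
$W = - \frac{414}{5}$ ($W = 3 \left(-4 + \frac{1 + 2}{-4 - 1}\right) 6 = 3 \left(-4 + \frac{3}{-5}\right) 6 = 3 \left(-4 + 3 \left(- \frac{1}{5}\right)\right) 6 = 3 \left(-4 - \frac{3}{5}\right) 6 = 3 \left(\left(- \frac{23}{5}\right) 6\right) = 3 \left(- \frac{138}{5}\right) = - \frac{414}{5} \approx -82.8$)
$\left(W + t\right)^{2} = \left(- \frac{414}{5} - 14\right)^{2} = \left(- \frac{484}{5}\right)^{2} = \frac{234256}{25}$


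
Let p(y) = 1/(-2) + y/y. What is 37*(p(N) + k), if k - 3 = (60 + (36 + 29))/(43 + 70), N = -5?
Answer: 38517/226 ≈ 170.43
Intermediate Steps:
p(y) = 1/2 (p(y) = 1*(-1/2) + 1 = -1/2 + 1 = 1/2)
k = 464/113 (k = 3 + (60 + (36 + 29))/(43 + 70) = 3 + (60 + 65)/113 = 3 + 125*(1/113) = 3 + 125/113 = 464/113 ≈ 4.1062)
37*(p(N) + k) = 37*(1/2 + 464/113) = 37*(1041/226) = 38517/226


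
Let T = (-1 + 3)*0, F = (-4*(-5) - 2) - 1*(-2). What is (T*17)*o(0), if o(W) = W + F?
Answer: 0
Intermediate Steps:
F = 20 (F = (20 - 2) + 2 = 18 + 2 = 20)
o(W) = 20 + W (o(W) = W + 20 = 20 + W)
T = 0 (T = 2*0 = 0)
(T*17)*o(0) = (0*17)*(20 + 0) = 0*20 = 0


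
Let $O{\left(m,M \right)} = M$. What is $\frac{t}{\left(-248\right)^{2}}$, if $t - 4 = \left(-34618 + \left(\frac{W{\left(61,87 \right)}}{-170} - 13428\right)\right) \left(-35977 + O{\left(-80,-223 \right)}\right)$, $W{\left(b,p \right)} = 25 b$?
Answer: $\frac{3696628621}{130696} \approx 28284.0$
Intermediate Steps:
$t = \frac{29573028968}{17}$ ($t = 4 + \left(-34618 - \left(13428 - \frac{25 \cdot 61}{-170}\right)\right) \left(-35977 - 223\right) = 4 + \left(-34618 + \left(1525 \left(- \frac{1}{170}\right) - 13428\right)\right) \left(-36200\right) = 4 + \left(-34618 - \frac{456857}{34}\right) \left(-36200\right) = 4 - - \frac{29573028900}{17} = 4 + \frac{29573028900}{17} = \frac{29573028968}{17} \approx 1.7396 \cdot 10^{9}$)
$\frac{t}{\left(-248\right)^{2}} = \frac{29573028968}{17 \left(-248\right)^{2}} = \frac{29573028968}{17 \cdot 61504} = \frac{29573028968}{17} \cdot \frac{1}{61504} = \frac{3696628621}{130696}$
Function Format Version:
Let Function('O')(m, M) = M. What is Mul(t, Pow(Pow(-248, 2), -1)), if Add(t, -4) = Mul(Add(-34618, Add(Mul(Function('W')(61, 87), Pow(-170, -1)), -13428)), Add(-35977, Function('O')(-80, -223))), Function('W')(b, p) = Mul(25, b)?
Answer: Rational(3696628621, 130696) ≈ 28284.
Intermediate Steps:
t = Rational(29573028968, 17) (t = Add(4, Mul(Add(-34618, Add(Mul(Mul(25, 61), Pow(-170, -1)), -13428)), Add(-35977, -223))) = Add(4, Mul(Add(-34618, Add(Mul(1525, Rational(-1, 170)), -13428)), -36200)) = Add(4, Mul(Add(-34618, Add(Rational(-305, 34), -13428)), -36200)) = Add(4, Mul(Add(-34618, Rational(-456857, 34)), -36200)) = Add(4, Mul(Rational(-1633869, 34), -36200)) = Add(4, Rational(29573028900, 17)) = Rational(29573028968, 17) ≈ 1.7396e+9)
Mul(t, Pow(Pow(-248, 2), -1)) = Mul(Rational(29573028968, 17), Pow(Pow(-248, 2), -1)) = Mul(Rational(29573028968, 17), Pow(61504, -1)) = Mul(Rational(29573028968, 17), Rational(1, 61504)) = Rational(3696628621, 130696)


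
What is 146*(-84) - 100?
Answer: -12364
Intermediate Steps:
146*(-84) - 100 = -12264 - 100 = -12364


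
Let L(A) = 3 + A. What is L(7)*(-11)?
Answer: -110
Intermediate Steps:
L(7)*(-11) = (3 + 7)*(-11) = 10*(-11) = -110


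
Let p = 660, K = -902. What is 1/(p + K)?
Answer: -1/242 ≈ -0.0041322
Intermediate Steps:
1/(p + K) = 1/(660 - 902) = 1/(-242) = -1/242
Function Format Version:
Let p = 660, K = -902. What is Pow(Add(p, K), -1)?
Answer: Rational(-1, 242) ≈ -0.0041322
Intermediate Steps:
Pow(Add(p, K), -1) = Pow(Add(660, -902), -1) = Pow(-242, -1) = Rational(-1, 242)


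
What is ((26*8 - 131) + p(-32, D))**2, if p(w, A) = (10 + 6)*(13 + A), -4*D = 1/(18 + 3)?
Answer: 35772361/441 ≈ 81117.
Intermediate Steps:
D = -1/84 (D = -1/(4*(18 + 3)) = -1/4/21 = -1/4*1/21 = -1/84 ≈ -0.011905)
p(w, A) = 208 + 16*A (p(w, A) = 16*(13 + A) = 208 + 16*A)
((26*8 - 131) + p(-32, D))**2 = ((26*8 - 131) + (208 + 16*(-1/84)))**2 = ((208 - 131) + (208 - 4/21))**2 = (77 + 4364/21)**2 = (5981/21)**2 = 35772361/441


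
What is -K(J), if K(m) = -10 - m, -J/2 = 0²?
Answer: 10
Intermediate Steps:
J = 0 (J = -2*0² = -2*0 = 0)
-K(J) = -(-10 - 1*0) = -(-10 + 0) = -1*(-10) = 10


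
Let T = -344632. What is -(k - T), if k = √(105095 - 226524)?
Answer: -344632 - I*√121429 ≈ -3.4463e+5 - 348.47*I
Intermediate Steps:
k = I*√121429 (k = √(-121429) = I*√121429 ≈ 348.47*I)
-(k - T) = -(I*√121429 - 1*(-344632)) = -(I*√121429 + 344632) = -(344632 + I*√121429) = -344632 - I*√121429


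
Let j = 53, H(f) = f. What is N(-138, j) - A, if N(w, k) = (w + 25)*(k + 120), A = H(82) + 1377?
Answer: -21008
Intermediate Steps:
A = 1459 (A = 82 + 1377 = 1459)
N(w, k) = (25 + w)*(120 + k)
N(-138, j) - A = (3000 + 25*53 + 120*(-138) + 53*(-138)) - 1*1459 = (3000 + 1325 - 16560 - 7314) - 1459 = -19549 - 1459 = -21008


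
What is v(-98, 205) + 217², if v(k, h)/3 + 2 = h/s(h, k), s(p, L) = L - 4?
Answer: 1600617/34 ≈ 47077.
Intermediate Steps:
s(p, L) = -4 + L
v(k, h) = -6 + 3*h/(-4 + k) (v(k, h) = -6 + 3*(h/(-4 + k)) = -6 + 3*h/(-4 + k))
v(-98, 205) + 217² = 3*(8 + 205 - 2*(-98))/(-4 - 98) + 217² = 3*(8 + 205 + 196)/(-102) + 47089 = 3*(-1/102)*409 + 47089 = -409/34 + 47089 = 1600617/34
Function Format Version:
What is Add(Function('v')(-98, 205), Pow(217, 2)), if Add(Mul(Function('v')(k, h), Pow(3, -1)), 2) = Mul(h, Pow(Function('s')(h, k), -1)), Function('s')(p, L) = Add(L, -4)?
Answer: Rational(1600617, 34) ≈ 47077.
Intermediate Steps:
Function('s')(p, L) = Add(-4, L)
Function('v')(k, h) = Add(-6, Mul(3, h, Pow(Add(-4, k), -1))) (Function('v')(k, h) = Add(-6, Mul(3, Mul(h, Pow(Add(-4, k), -1)))) = Add(-6, Mul(3, h, Pow(Add(-4, k), -1))))
Add(Function('v')(-98, 205), Pow(217, 2)) = Add(Mul(3, Pow(Add(-4, -98), -1), Add(8, 205, Mul(-2, -98))), Pow(217, 2)) = Add(Mul(3, Pow(-102, -1), Add(8, 205, 196)), 47089) = Add(Mul(3, Rational(-1, 102), 409), 47089) = Add(Rational(-409, 34), 47089) = Rational(1600617, 34)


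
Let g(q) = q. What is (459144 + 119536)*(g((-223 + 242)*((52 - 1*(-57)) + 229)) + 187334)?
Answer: 112122722080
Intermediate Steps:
(459144 + 119536)*(g((-223 + 242)*((52 - 1*(-57)) + 229)) + 187334) = (459144 + 119536)*((-223 + 242)*((52 - 1*(-57)) + 229) + 187334) = 578680*(19*((52 + 57) + 229) + 187334) = 578680*(19*(109 + 229) + 187334) = 578680*(19*338 + 187334) = 578680*(6422 + 187334) = 578680*193756 = 112122722080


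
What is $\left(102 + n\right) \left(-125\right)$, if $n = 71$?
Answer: $-21625$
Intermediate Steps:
$\left(102 + n\right) \left(-125\right) = \left(102 + 71\right) \left(-125\right) = 173 \left(-125\right) = -21625$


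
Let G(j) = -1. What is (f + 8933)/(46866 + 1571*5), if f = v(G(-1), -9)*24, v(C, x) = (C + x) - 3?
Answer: 8621/54721 ≈ 0.15754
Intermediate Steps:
v(C, x) = -3 + C + x
f = -312 (f = (-3 - 1 - 9)*24 = -13*24 = -312)
(f + 8933)/(46866 + 1571*5) = (-312 + 8933)/(46866 + 1571*5) = 8621/(46866 + 7855) = 8621/54721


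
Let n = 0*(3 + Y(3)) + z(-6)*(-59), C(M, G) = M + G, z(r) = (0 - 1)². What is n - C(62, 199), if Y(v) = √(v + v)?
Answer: -320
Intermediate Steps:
Y(v) = √2*√v (Y(v) = √(2*v) = √2*√v)
z(r) = 1 (z(r) = (-1)² = 1)
C(M, G) = G + M
n = -59 (n = 0*(3 + √2*√3) + 1*(-59) = 0*(3 + √6) - 59 = 0 - 59 = -59)
n - C(62, 199) = -59 - (199 + 62) = -59 - 1*261 = -59 - 261 = -320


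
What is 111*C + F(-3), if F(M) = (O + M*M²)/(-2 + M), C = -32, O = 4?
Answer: -17737/5 ≈ -3547.4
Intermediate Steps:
F(M) = (4 + M³)/(-2 + M) (F(M) = (4 + M*M²)/(-2 + M) = (4 + M³)/(-2 + M))
111*C + F(-3) = 111*(-32) + (4 + (-3)³)/(-2 - 3) = -3552 + (4 - 27)/(-5) = -3552 - ⅕*(-23) = -3552 + 23/5 = -17737/5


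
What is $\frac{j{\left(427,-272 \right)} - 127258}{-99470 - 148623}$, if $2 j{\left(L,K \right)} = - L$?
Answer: $\frac{254943}{496186} \approx 0.51381$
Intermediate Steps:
$j{\left(L,K \right)} = - \frac{L}{2}$ ($j{\left(L,K \right)} = \frac{\left(-1\right) L}{2} = - \frac{L}{2}$)
$\frac{j{\left(427,-272 \right)} - 127258}{-99470 - 148623} = \frac{\left(- \frac{1}{2}\right) 427 - 127258}{-99470 - 148623} = \frac{- \frac{427}{2} - 127258}{-99470 - 148623} = - \frac{254943}{2 \left(-99470 - 148623\right)} = - \frac{254943}{2 \left(-248093\right)} = \left(- \frac{254943}{2}\right) \left(- \frac{1}{248093}\right) = \frac{254943}{496186}$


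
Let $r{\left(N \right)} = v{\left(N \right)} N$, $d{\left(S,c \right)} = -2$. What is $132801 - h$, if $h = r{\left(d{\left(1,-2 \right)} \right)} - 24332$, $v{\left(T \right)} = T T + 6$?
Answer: $157153$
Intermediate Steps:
$v{\left(T \right)} = 6 + T^{2}$ ($v{\left(T \right)} = T^{2} + 6 = 6 + T^{2}$)
$r{\left(N \right)} = N \left(6 + N^{2}\right)$ ($r{\left(N \right)} = \left(6 + N^{2}\right) N = N \left(6 + N^{2}\right)$)
$h = -24352$ ($h = - 2 \left(6 + \left(-2\right)^{2}\right) - 24332 = - 2 \left(6 + 4\right) - 24332 = \left(-2\right) 10 - 24332 = -20 - 24332 = -24352$)
$132801 - h = 132801 - -24352 = 132801 + 24352 = 157153$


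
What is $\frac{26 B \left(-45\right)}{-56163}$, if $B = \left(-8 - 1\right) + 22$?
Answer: $\frac{5070}{18721} \approx 0.27082$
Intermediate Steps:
$B = 13$ ($B = -9 + 22 = 13$)
$\frac{26 B \left(-45\right)}{-56163} = \frac{26 \cdot 13 \left(-45\right)}{-56163} = 338 \left(-45\right) \left(- \frac{1}{56163}\right) = \left(-15210\right) \left(- \frac{1}{56163}\right) = \frac{5070}{18721}$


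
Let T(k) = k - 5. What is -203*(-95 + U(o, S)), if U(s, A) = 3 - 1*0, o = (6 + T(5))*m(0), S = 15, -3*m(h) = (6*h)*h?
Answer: 18676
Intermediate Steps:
T(k) = -5 + k
m(h) = -2*h² (m(h) = -6*h*h/3 = -2*h²)
o = 0 (o = (6 + (-5 + 5))*(-2*0²) = (6 + 0)*(-2*0) = 6*0 = 0)
U(s, A) = 3 (U(s, A) = 3 + 0 = 3)
-203*(-95 + U(o, S)) = -203*(-95 + 3) = -203*(-92) = 18676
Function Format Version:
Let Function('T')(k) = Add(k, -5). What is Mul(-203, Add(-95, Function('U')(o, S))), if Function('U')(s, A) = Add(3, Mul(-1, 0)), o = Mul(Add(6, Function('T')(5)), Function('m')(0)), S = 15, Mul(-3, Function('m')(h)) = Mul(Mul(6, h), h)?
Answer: 18676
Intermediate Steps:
Function('T')(k) = Add(-5, k)
Function('m')(h) = Mul(-2, Pow(h, 2)) (Function('m')(h) = Mul(Rational(-1, 3), Mul(Mul(6, h), h)) = Mul(Rational(-1, 3), Mul(6, Pow(h, 2))) = Mul(-2, Pow(h, 2)))
o = 0 (o = Mul(Add(6, Add(-5, 5)), Mul(-2, Pow(0, 2))) = Mul(Add(6, 0), Mul(-2, 0)) = Mul(6, 0) = 0)
Function('U')(s, A) = 3 (Function('U')(s, A) = Add(3, 0) = 3)
Mul(-203, Add(-95, Function('U')(o, S))) = Mul(-203, Add(-95, 3)) = Mul(-203, -92) = 18676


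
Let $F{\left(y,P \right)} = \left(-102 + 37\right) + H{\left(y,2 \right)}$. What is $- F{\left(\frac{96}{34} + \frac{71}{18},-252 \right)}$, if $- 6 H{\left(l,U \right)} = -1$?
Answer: $\frac{389}{6} \approx 64.833$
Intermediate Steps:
$H{\left(l,U \right)} = \frac{1}{6}$ ($H{\left(l,U \right)} = \left(- \frac{1}{6}\right) \left(-1\right) = \frac{1}{6}$)
$F{\left(y,P \right)} = - \frac{389}{6}$ ($F{\left(y,P \right)} = \left(-102 + 37\right) + \frac{1}{6} = -65 + \frac{1}{6} = - \frac{389}{6}$)
$- F{\left(\frac{96}{34} + \frac{71}{18},-252 \right)} = \left(-1\right) \left(- \frac{389}{6}\right) = \frac{389}{6}$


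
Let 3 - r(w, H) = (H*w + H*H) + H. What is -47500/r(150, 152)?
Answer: 47500/46053 ≈ 1.0314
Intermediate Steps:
r(w, H) = 3 - H - H² - H*w (r(w, H) = 3 - ((H*w + H*H) + H) = 3 - ((H*w + H²) + H) = 3 - ((H² + H*w) + H) = 3 - (H + H² + H*w) = 3 + (-H - H² - H*w) = 3 - H - H² - H*w)
-47500/r(150, 152) = -47500/(3 - 1*152 - 1*152² - 1*152*150) = -47500/(3 - 152 - 1*23104 - 22800) = -47500/(3 - 152 - 23104 - 22800) = -47500/(-46053) = -47500*(-1/46053) = 47500/46053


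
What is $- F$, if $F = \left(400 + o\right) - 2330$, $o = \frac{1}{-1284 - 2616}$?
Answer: $\frac{7527001}{3900} \approx 1930.0$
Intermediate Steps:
$o = - \frac{1}{3900}$ ($o = \frac{1}{-3900} = - \frac{1}{3900} \approx -0.00025641$)
$F = - \frac{7527001}{3900}$ ($F = \left(400 - \frac{1}{3900}\right) - 2330 = \frac{1559999}{3900} - 2330 = - \frac{7527001}{3900} \approx -1930.0$)
$- F = \left(-1\right) \left(- \frac{7527001}{3900}\right) = \frac{7527001}{3900}$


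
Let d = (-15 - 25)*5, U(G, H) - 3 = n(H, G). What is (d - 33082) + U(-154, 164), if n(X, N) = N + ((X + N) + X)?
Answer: -33259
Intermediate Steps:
n(X, N) = 2*N + 2*X (n(X, N) = N + ((N + X) + X) = N + (N + 2*X) = 2*N + 2*X)
U(G, H) = 3 + 2*G + 2*H (U(G, H) = 3 + (2*G + 2*H) = 3 + 2*G + 2*H)
d = -200 (d = -40*5 = -200)
(d - 33082) + U(-154, 164) = (-200 - 33082) + (3 + 2*(-154) + 2*164) = -33282 + (3 - 308 + 328) = -33282 + 23 = -33259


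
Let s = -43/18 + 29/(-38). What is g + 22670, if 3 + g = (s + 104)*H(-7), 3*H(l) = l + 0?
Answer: 11507456/513 ≈ 22432.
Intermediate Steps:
s = -539/171 (s = -43*1/18 + 29*(-1/38) = -43/18 - 29/38 = -539/171 ≈ -3.1520)
H(l) = l/3 (H(l) = (l + 0)/3 = l/3)
g = -122254/513 (g = -3 + (-539/171 + 104)*((1/3)*(-7)) = -3 + (17245/171)*(-7/3) = -3 - 120715/513 = -122254/513 ≈ -238.31)
g + 22670 = -122254/513 + 22670 = 11507456/513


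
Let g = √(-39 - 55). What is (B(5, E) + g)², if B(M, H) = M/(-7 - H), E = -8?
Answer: -69 + 10*I*√94 ≈ -69.0 + 96.954*I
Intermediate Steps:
g = I*√94 (g = √(-94) = I*√94 ≈ 9.6954*I)
(B(5, E) + g)² = (-1*5/(7 - 8) + I*√94)² = (-1*5/(-1) + I*√94)² = (-1*5*(-1) + I*√94)² = (5 + I*√94)²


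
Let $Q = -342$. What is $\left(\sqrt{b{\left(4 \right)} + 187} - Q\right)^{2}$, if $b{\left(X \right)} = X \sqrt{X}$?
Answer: $\left(342 + \sqrt{195}\right)^{2} \approx 1.2671 \cdot 10^{5}$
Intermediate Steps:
$b{\left(X \right)} = X^{\frac{3}{2}}$
$\left(\sqrt{b{\left(4 \right)} + 187} - Q\right)^{2} = \left(\sqrt{4^{\frac{3}{2}} + 187} - -342\right)^{2} = \left(\sqrt{8 + 187} + 342\right)^{2} = \left(\sqrt{195} + 342\right)^{2} = \left(342 + \sqrt{195}\right)^{2}$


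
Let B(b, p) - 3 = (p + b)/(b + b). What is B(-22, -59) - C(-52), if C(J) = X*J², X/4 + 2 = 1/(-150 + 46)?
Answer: 956597/44 ≈ 21741.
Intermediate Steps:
B(b, p) = 3 + (b + p)/(2*b) (B(b, p) = 3 + (p + b)/(b + b) = 3 + (b + p)/((2*b)) = 3 + (b + p)*(1/(2*b)) = 3 + (b + p)/(2*b))
X = -209/26 (X = -8 + 4/(-150 + 46) = -8 + 4/(-104) = -8 + 4*(-1/104) = -8 - 1/26 = -209/26 ≈ -8.0385)
C(J) = -209*J²/26
B(-22, -59) - C(-52) = (½)*(-59 + 7*(-22))/(-22) - (-209)*(-52)²/26 = (½)*(-1/22)*(-59 - 154) - (-209)*2704/26 = (½)*(-1/22)*(-213) - 1*(-21736) = 213/44 + 21736 = 956597/44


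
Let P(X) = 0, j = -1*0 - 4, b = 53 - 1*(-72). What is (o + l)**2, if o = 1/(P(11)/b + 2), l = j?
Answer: 49/4 ≈ 12.250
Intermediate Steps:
b = 125 (b = 53 + 72 = 125)
j = -4 (j = 0 - 4 = -4)
l = -4
o = 1/2 (o = 1/(0/125 + 2) = 1/(0*(1/125) + 2) = 1/(0 + 2) = 1/2 ≈ 0.50000)
(o + l)**2 = (1/2 - 4)**2 = (-7/2)**2 = 49/4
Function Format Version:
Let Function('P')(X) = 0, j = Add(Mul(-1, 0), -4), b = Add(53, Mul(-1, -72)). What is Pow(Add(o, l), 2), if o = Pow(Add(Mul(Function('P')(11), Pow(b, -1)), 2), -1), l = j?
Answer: Rational(49, 4) ≈ 12.250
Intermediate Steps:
b = 125 (b = Add(53, 72) = 125)
j = -4 (j = Add(0, -4) = -4)
l = -4
o = Rational(1, 2) (o = Pow(Add(Mul(0, Pow(125, -1)), 2), -1) = Pow(Add(Mul(0, Rational(1, 125)), 2), -1) = Pow(Add(0, 2), -1) = Pow(2, -1) = Rational(1, 2) ≈ 0.50000)
Pow(Add(o, l), 2) = Pow(Add(Rational(1, 2), -4), 2) = Pow(Rational(-7, 2), 2) = Rational(49, 4)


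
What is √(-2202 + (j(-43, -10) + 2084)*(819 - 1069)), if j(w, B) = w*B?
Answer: 3*I*√70078 ≈ 794.17*I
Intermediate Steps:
j(w, B) = B*w
√(-2202 + (j(-43, -10) + 2084)*(819 - 1069)) = √(-2202 + (-10*(-43) + 2084)*(819 - 1069)) = √(-2202 + (430 + 2084)*(-250)) = √(-2202 + 2514*(-250)) = √(-2202 - 628500) = √(-630702) = 3*I*√70078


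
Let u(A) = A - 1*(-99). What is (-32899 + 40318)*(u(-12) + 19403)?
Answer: 144596310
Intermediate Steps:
u(A) = 99 + A (u(A) = A + 99 = 99 + A)
(-32899 + 40318)*(u(-12) + 19403) = (-32899 + 40318)*((99 - 12) + 19403) = 7419*(87 + 19403) = 7419*19490 = 144596310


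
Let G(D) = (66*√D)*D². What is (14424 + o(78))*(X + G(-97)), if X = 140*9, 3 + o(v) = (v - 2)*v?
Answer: 25639740 + 12636606906*I*√97 ≈ 2.564e+7 + 1.2446e+11*I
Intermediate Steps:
o(v) = -3 + v*(-2 + v) (o(v) = -3 + (v - 2)*v = -3 + (-2 + v)*v = -3 + v*(-2 + v))
X = 1260
G(D) = 66*D^(5/2)
(14424 + o(78))*(X + G(-97)) = (14424 + (-3 + 78² - 2*78))*(1260 + 66*(-97)^(5/2)) = (14424 + (-3 + 6084 - 156))*(1260 + 66*(9409*I*√97)) = (14424 + 5925)*(1260 + 620994*I*√97) = 20349*(1260 + 620994*I*√97) = 25639740 + 12636606906*I*√97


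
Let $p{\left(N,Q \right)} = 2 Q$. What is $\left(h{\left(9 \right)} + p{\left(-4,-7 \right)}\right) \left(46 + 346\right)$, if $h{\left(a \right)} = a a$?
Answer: $26264$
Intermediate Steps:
$h{\left(a \right)} = a^{2}$
$\left(h{\left(9 \right)} + p{\left(-4,-7 \right)}\right) \left(46 + 346\right) = \left(9^{2} + 2 \left(-7\right)\right) \left(46 + 346\right) = \left(81 - 14\right) 392 = 67 \cdot 392 = 26264$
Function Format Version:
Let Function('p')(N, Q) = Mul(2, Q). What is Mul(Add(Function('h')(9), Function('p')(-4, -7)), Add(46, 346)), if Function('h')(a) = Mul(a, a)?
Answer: 26264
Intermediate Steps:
Function('h')(a) = Pow(a, 2)
Mul(Add(Function('h')(9), Function('p')(-4, -7)), Add(46, 346)) = Mul(Add(Pow(9, 2), Mul(2, -7)), Add(46, 346)) = Mul(Add(81, -14), 392) = Mul(67, 392) = 26264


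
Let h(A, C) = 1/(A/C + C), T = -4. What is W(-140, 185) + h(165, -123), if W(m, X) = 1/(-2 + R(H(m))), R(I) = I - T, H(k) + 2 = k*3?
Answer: -11159/1070580 ≈ -0.010423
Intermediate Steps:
H(k) = -2 + 3*k (H(k) = -2 + k*3 = -2 + 3*k)
h(A, C) = 1/(C + A/C)
R(I) = 4 + I (R(I) = I - 1*(-4) = I + 4 = 4 + I)
W(m, X) = 1/(3*m) (W(m, X) = 1/(-2 + (4 + (-2 + 3*m))) = 1/(-2 + (2 + 3*m)) = 1/(3*m))
W(-140, 185) + h(165, -123) = (⅓)/(-140) - 123/(165 + (-123)²) = (⅓)*(-1/140) - 123/(165 + 15129) = -1/420 - 123/15294 = -1/420 - 123*1/15294 = -1/420 - 41/5098 = -11159/1070580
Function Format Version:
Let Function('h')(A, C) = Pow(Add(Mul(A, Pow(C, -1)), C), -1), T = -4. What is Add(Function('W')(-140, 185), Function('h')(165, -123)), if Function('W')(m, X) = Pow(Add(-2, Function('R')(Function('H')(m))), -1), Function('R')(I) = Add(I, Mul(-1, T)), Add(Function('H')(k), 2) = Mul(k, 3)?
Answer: Rational(-11159, 1070580) ≈ -0.010423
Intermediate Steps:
Function('H')(k) = Add(-2, Mul(3, k)) (Function('H')(k) = Add(-2, Mul(k, 3)) = Add(-2, Mul(3, k)))
Function('h')(A, C) = Pow(Add(C, Mul(A, Pow(C, -1))), -1)
Function('R')(I) = Add(4, I) (Function('R')(I) = Add(I, Mul(-1, -4)) = Add(I, 4) = Add(4, I))
Function('W')(m, X) = Mul(Rational(1, 3), Pow(m, -1)) (Function('W')(m, X) = Pow(Add(-2, Add(4, Add(-2, Mul(3, m)))), -1) = Pow(Add(-2, Add(2, Mul(3, m))), -1) = Pow(Mul(3, m), -1) = Mul(Rational(1, 3), Pow(m, -1)))
Add(Function('W')(-140, 185), Function('h')(165, -123)) = Add(Mul(Rational(1, 3), Pow(-140, -1)), Mul(-123, Pow(Add(165, Pow(-123, 2)), -1))) = Add(Mul(Rational(1, 3), Rational(-1, 140)), Mul(-123, Pow(Add(165, 15129), -1))) = Add(Rational(-1, 420), Mul(-123, Pow(15294, -1))) = Add(Rational(-1, 420), Mul(-123, Rational(1, 15294))) = Add(Rational(-1, 420), Rational(-41, 5098)) = Rational(-11159, 1070580)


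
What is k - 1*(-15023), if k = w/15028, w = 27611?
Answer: 225793255/15028 ≈ 15025.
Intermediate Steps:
k = 27611/15028 ≈ 1.8373
k - 1*(-15023) = 27611/15028 - 1*(-15023) = 27611/15028 + 15023 = 225793255/15028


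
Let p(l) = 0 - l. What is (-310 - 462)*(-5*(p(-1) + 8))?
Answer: 34740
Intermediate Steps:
p(l) = -l
(-310 - 462)*(-5*(p(-1) + 8)) = (-310 - 462)*(-5*(-1*(-1) + 8)) = -(-3860)*(1 + 8) = -(-3860)*9 = -772*(-45) = 34740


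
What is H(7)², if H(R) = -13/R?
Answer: 169/49 ≈ 3.4490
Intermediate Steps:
H(7)² = (-13/7)² = 169/49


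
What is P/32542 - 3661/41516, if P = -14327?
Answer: -356967997/675506836 ≈ -0.52844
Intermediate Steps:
P/32542 - 3661/41516 = -14327/32542 - 3661/41516 = -356967997/675506836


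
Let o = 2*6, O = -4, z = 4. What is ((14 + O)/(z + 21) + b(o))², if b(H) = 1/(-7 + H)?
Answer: 9/25 ≈ 0.36000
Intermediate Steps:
o = 12
((14 + O)/(z + 21) + b(o))² = ((14 - 4)/(4 + 21) + 1/(-7 + 12))² = (10/25 + 1/5)² = (10*(1/25) + ⅕)² = (⅖ + ⅕)² = (⅗)² = 9/25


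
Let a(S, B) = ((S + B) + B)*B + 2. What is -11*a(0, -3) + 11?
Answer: -209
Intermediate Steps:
a(S, B) = 2 + B*(S + 2*B) (a(S, B) = ((B + S) + B)*B + 2 = (S + 2*B)*B + 2 = B*(S + 2*B) + 2 = 2 + B*(S + 2*B))
-11*a(0, -3) + 11 = -11*(2 + 2*(-3)² - 3*0) + 11 = -11*(2 + 2*9 + 0) + 11 = -11*(2 + 18 + 0) + 11 = -11*20 + 11 = -220 + 11 = -209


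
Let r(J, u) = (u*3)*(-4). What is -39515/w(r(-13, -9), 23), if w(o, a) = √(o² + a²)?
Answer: -39515*√12193/12193 ≈ -357.85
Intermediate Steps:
r(J, u) = -12*u (r(J, u) = (3*u)*(-4) = -12*u)
w(o, a) = √(a² + o²)
-39515/w(r(-13, -9), 23) = -39515/√(23² + (-12*(-9))²) = -39515/√(529 + 108²) = -39515/√(529 + 11664) = -39515*√12193/12193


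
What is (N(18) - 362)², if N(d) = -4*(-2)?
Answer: 125316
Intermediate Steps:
N(d) = 8
(N(18) - 362)² = (8 - 362)² = (-354)² = 125316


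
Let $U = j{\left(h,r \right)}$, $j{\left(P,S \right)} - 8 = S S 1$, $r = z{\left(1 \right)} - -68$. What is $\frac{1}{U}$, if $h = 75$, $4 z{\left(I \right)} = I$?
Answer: $\frac{16}{74657} \approx 0.00021431$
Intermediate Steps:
$z{\left(I \right)} = \frac{I}{4}$
$r = \frac{273}{4}$ ($r = \frac{1}{4} \cdot 1 - -68 = \frac{1}{4} + 68 = \frac{273}{4} \approx 68.25$)
$j{\left(P,S \right)} = 8 + S^{2}$ ($j{\left(P,S \right)} = 8 + S S 1 = 8 + S^{2} \cdot 1 = 8 + S^{2}$)
$U = \frac{74657}{16}$ ($U = 8 + \left(\frac{273}{4}\right)^{2} = 8 + \frac{74529}{16} = \frac{74657}{16} \approx 4666.1$)
$\frac{1}{U} = \frac{1}{\frac{74657}{16}} = \frac{16}{74657}$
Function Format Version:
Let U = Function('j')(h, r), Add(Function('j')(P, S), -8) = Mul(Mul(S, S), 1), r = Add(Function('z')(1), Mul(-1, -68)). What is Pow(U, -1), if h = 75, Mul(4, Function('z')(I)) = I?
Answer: Rational(16, 74657) ≈ 0.00021431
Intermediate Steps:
Function('z')(I) = Mul(Rational(1, 4), I)
r = Rational(273, 4) (r = Add(Mul(Rational(1, 4), 1), Mul(-1, -68)) = Add(Rational(1, 4), 68) = Rational(273, 4) ≈ 68.250)
Function('j')(P, S) = Add(8, Pow(S, 2)) (Function('j')(P, S) = Add(8, Mul(Mul(S, S), 1)) = Add(8, Mul(Pow(S, 2), 1)) = Add(8, Pow(S, 2)))
U = Rational(74657, 16) (U = Add(8, Pow(Rational(273, 4), 2)) = Add(8, Rational(74529, 16)) = Rational(74657, 16) ≈ 4666.1)
Pow(U, -1) = Pow(Rational(74657, 16), -1) = Rational(16, 74657)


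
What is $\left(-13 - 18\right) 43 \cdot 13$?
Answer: $-17329$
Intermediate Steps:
$\left(-13 - 18\right) 43 \cdot 13 = \left(-31\right) 43 \cdot 13 = \left(-1333\right) 13 = -17329$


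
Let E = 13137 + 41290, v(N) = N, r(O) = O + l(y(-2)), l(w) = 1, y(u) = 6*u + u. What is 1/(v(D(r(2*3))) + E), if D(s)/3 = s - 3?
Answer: 1/54439 ≈ 1.8369e-5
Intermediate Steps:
y(u) = 7*u
r(O) = 1 + O (r(O) = O + 1 = 1 + O)
D(s) = -9 + 3*s (D(s) = 3*(s - 3) = 3*(-3 + s) = -9 + 3*s)
E = 54427
1/(v(D(r(2*3))) + E) = 1/((-9 + 3*(1 + 2*3)) + 54427) = 1/((-9 + 3*(1 + 6)) + 54427) = 1/((-9 + 3*7) + 54427) = 1/((-9 + 21) + 54427) = 1/(12 + 54427) = 1/54439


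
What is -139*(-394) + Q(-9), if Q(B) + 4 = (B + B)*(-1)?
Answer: 54780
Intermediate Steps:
Q(B) = -4 - 2*B (Q(B) = -4 + (B + B)*(-1) = -4 + (2*B)*(-1) = -4 - 2*B)
-139*(-394) + Q(-9) = -139*(-394) + (-4 - 2*(-9)) = 54766 + (-4 + 18) = 54766 + 14 = 54780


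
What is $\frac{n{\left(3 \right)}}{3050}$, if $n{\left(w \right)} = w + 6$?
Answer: $\frac{9}{3050} \approx 0.0029508$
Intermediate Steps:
$n{\left(w \right)} = 6 + w$
$\frac{n{\left(3 \right)}}{3050} = \frac{6 + 3}{3050} = \frac{1}{3050} \cdot 9 = \frac{9}{3050}$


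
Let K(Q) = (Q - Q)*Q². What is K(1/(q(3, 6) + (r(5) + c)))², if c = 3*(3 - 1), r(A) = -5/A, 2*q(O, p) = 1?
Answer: 0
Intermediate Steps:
q(O, p) = ½ (q(O, p) = (½)*1 = ½)
c = 6 (c = 3*2 = 6)
K(Q) = 0 (K(Q) = 0*Q² = 0)
K(1/(q(3, 6) + (r(5) + c)))² = 0² = 0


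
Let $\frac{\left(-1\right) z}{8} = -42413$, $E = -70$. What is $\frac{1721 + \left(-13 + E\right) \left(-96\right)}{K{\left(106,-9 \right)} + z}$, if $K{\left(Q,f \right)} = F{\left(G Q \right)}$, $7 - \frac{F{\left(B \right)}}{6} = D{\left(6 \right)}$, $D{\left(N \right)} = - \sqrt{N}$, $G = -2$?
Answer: $\frac{1643961697}{57577853750} - \frac{29067 \sqrt{6}}{57577853750} \approx 0.028551$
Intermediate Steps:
$z = 339304$ ($z = \left(-8\right) \left(-42413\right) = 339304$)
$F{\left(B \right)} = 42 + 6 \sqrt{6}$ ($F{\left(B \right)} = 42 - 6 \left(- \sqrt{6}\right) = 42 + 6 \sqrt{6}$)
$K{\left(Q,f \right)} = 42 + 6 \sqrt{6}$
$\frac{1721 + \left(-13 + E\right) \left(-96\right)}{K{\left(106,-9 \right)} + z} = \frac{1721 + \left(-13 - 70\right) \left(-96\right)}{\left(42 + 6 \sqrt{6}\right) + 339304} = \frac{1721 - -7968}{339346 + 6 \sqrt{6}} = \frac{1721 + 7968}{339346 + 6 \sqrt{6}} = \frac{9689}{339346 + 6 \sqrt{6}}$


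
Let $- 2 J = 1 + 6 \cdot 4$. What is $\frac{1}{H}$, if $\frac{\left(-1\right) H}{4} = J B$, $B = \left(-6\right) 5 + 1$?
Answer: $- \frac{1}{1450} \approx -0.00068966$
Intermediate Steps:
$B = -29$ ($B = -30 + 1 = -29$)
$J = - \frac{25}{2}$ ($J = - \frac{1 + 6 \cdot 4}{2} = - \frac{1 + 24}{2} = \left(- \frac{1}{2}\right) 25 = - \frac{25}{2} \approx -12.5$)
$H = -1450$ ($H = - 4 \left(\left(- \frac{25}{2}\right) \left(-29\right)\right) = \left(-4\right) \frac{725}{2} = -1450$)
$\frac{1}{H} = \frac{1}{-1450} = - \frac{1}{1450}$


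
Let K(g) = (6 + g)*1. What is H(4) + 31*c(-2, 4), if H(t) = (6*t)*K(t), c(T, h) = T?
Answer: 178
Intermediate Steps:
K(g) = 6 + g
H(t) = 6*t*(6 + t) (H(t) = (6*t)*(6 + t) = 6*t*(6 + t))
H(4) + 31*c(-2, 4) = 6*4*(6 + 4) + 31*(-2) = 6*4*10 - 62 = 240 - 62 = 178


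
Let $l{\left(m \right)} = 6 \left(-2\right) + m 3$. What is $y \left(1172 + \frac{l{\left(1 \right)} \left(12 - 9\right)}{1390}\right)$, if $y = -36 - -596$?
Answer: $\frac{91226968}{139} \approx 6.5631 \cdot 10^{5}$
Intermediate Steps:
$l{\left(m \right)} = -12 + 3 m$
$y = 560$ ($y = -36 + 596 = 560$)
$y \left(1172 + \frac{l{\left(1 \right)} \left(12 - 9\right)}{1390}\right) = 560 \left(1172 + \frac{\left(-12 + 3 \cdot 1\right) \left(12 - 9\right)}{1390}\right) = 560 \left(1172 + \left(-12 + 3\right) 3 \cdot \frac{1}{1390}\right) = 560 \left(1172 + \left(-9\right) 3 \cdot \frac{1}{1390}\right) = 560 \left(1172 - \frac{27}{1390}\right) = 560 \cdot \frac{1629053}{1390} = \frac{91226968}{139}$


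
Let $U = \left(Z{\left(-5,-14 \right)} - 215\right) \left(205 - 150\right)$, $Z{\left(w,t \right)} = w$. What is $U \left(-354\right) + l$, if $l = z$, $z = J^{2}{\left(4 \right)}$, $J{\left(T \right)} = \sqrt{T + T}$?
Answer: $4283408$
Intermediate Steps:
$J{\left(T \right)} = \sqrt{2} \sqrt{T}$ ($J{\left(T \right)} = \sqrt{2 T} = \sqrt{2} \sqrt{T}$)
$z = 8$ ($z = \left(\sqrt{2} \sqrt{4}\right)^{2} = \left(\sqrt{2} \cdot 2\right)^{2} = \left(2 \sqrt{2}\right)^{2} = 8$)
$l = 8$
$U = -12100$ ($U = \left(-5 - 215\right) \left(205 - 150\right) = \left(-220\right) 55 = -12100$)
$U \left(-354\right) + l = \left(-12100\right) \left(-354\right) + 8 = 4283400 + 8 = 4283408$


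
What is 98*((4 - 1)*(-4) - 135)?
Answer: -14406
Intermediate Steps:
98*((4 - 1)*(-4) - 135) = 98*(3*(-4) - 135) = 98*(-12 - 135) = 98*(-147) = -14406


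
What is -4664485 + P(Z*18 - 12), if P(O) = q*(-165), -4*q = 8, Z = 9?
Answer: -4664155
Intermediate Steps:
q = -2 (q = -¼*8 = -2)
P(O) = 330 (P(O) = -2*(-165) = 330)
-4664485 + P(Z*18 - 12) = -4664485 + 330 = -4664155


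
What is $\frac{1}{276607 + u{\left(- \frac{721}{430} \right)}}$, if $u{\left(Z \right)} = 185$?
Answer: $\frac{1}{276792} \approx 3.6128 \cdot 10^{-6}$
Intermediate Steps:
$\frac{1}{276607 + u{\left(- \frac{721}{430} \right)}} = \frac{1}{276607 + 185} = \frac{1}{276792}$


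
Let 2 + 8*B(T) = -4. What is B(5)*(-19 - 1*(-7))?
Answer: 9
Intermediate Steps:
B(T) = -¾ (B(T) = -¼ + (⅛)*(-4) = -¼ - ½ = -¾)
B(5)*(-19 - 1*(-7)) = -3*(-19 - 1*(-7))/4 = -3*(-19 + 7)/4 = -¾*(-12) = 9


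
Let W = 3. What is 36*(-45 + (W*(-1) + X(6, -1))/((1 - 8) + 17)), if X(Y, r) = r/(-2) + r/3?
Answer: -8151/5 ≈ -1630.2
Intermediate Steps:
X(Y, r) = -r/6 (X(Y, r) = r*(-½) + r*(⅓) = -r/2 + r/3 = -r/6)
36*(-45 + (W*(-1) + X(6, -1))/((1 - 8) + 17)) = 36*(-45 + (3*(-1) - ⅙*(-1))/((1 - 8) + 17)) = 36*(-45 + (-3 + ⅙)/(-7 + 17)) = 36*(-45 - 17/6/10) = 36*(-45 - 17/6*⅒) = 36*(-45 - 17/60) = 36*(-2717/60) = -8151/5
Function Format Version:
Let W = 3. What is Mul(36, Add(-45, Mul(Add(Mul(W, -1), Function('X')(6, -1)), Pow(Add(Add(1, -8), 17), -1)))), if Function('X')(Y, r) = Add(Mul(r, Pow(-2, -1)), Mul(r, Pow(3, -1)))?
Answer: Rational(-8151, 5) ≈ -1630.2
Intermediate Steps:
Function('X')(Y, r) = Mul(Rational(-1, 6), r) (Function('X')(Y, r) = Add(Mul(r, Rational(-1, 2)), Mul(r, Rational(1, 3))) = Add(Mul(Rational(-1, 2), r), Mul(Rational(1, 3), r)) = Mul(Rational(-1, 6), r))
Mul(36, Add(-45, Mul(Add(Mul(W, -1), Function('X')(6, -1)), Pow(Add(Add(1, -8), 17), -1)))) = Mul(36, Add(-45, Mul(Add(Mul(3, -1), Mul(Rational(-1, 6), -1)), Pow(Add(Add(1, -8), 17), -1)))) = Mul(36, Add(-45, Mul(Add(-3, Rational(1, 6)), Pow(Add(-7, 17), -1)))) = Mul(36, Add(-45, Mul(Rational(-17, 6), Pow(10, -1)))) = Mul(36, Add(-45, Mul(Rational(-17, 6), Rational(1, 10)))) = Mul(36, Add(-45, Rational(-17, 60))) = Mul(36, Rational(-2717, 60)) = Rational(-8151, 5)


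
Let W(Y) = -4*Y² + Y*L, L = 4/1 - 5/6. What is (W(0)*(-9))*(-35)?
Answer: 0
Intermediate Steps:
L = 19/6 (L = 4*1 - 5*⅙ = 4 - ⅚ = 19/6 ≈ 3.1667)
W(Y) = -4*Y² + 19*Y/6 (W(Y) = -4*Y² + Y*(19/6) = -4*Y² + 19*Y/6)
(W(0)*(-9))*(-35) = (((⅙)*0*(19 - 24*0))*(-9))*(-35) = (((⅙)*0*(19 + 0))*(-9))*(-35) = (((⅙)*0*19)*(-9))*(-35) = (0*(-9))*(-35) = 0*(-35) = 0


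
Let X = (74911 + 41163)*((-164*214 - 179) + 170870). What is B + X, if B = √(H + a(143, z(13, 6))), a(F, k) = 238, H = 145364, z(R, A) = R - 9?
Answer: 15739054030 + 3*√16178 ≈ 1.5739e+10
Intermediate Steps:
z(R, A) = -9 + R
B = 3*√16178 (B = √(145364 + 238) = √145602 = 3*√16178 ≈ 381.58)
X = 15739054030 (X = 116074*((-35096 - 179) + 170870) = 116074*(-35275 + 170870) = 116074*135595 = 15739054030)
B + X = 3*√16178 + 15739054030 = 15739054030 + 3*√16178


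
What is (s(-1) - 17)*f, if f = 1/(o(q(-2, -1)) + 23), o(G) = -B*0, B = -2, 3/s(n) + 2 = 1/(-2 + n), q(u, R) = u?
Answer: -128/161 ≈ -0.79503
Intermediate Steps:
s(n) = 3/(-2 + 1/(-2 + n))
o(G) = 0 (o(G) = -1*(-2)*0 = 2*0 = 0)
f = 1/23 (f = 1/(0 + 23) = 1/23 ≈ 0.043478)
(s(-1) - 17)*f = (3*(2 - 1*(-1))/(-5 + 2*(-1)) - 17)*(1/23) = (3*(2 + 1)/(-5 - 2) - 17)*(1/23) = (3*3/(-7) - 17)*(1/23) = (3*(-1/7)*3 - 17)*(1/23) = (-9/7 - 17)*(1/23) = -128/7*1/23 = -128/161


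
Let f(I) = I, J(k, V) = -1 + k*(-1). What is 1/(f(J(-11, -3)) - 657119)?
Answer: -1/657109 ≈ -1.5218e-6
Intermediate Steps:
J(k, V) = -1 - k
1/(f(J(-11, -3)) - 657119) = 1/((-1 - 1*(-11)) - 657119) = 1/((-1 + 11) - 657119) = 1/(10 - 657119) = 1/(-657109) = -1/657109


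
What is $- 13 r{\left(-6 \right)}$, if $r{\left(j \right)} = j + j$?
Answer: $156$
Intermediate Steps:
$r{\left(j \right)} = 2 j$
$- 13 r{\left(-6 \right)} = - 13 \cdot 2 \left(-6\right) = \left(-13\right) \left(-12\right) = 156$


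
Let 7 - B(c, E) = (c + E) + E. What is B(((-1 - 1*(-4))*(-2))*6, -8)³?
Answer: 205379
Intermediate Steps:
B(c, E) = 7 - c - 2*E (B(c, E) = 7 - ((c + E) + E) = 7 - ((E + c) + E) = 7 - (c + 2*E) = 7 + (-c - 2*E) = 7 - c - 2*E)
B(((-1 - 1*(-4))*(-2))*6, -8)³ = (7 - (-1 - 1*(-4))*(-2)*6 - 2*(-8))³ = (7 - (-1 + 4)*(-2)*6 + 16)³ = (7 - 3*(-2)*6 + 16)³ = (7 - (-6)*6 + 16)³ = (7 - 1*(-36) + 16)³ = (7 + 36 + 16)³ = 59³ = 205379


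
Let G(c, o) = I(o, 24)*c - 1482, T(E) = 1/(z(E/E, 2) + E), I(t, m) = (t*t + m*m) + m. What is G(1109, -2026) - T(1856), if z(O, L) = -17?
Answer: 8372506518077/1839 ≈ 4.5528e+9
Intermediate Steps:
I(t, m) = m + m**2 + t**2 (I(t, m) = (t**2 + m**2) + m = (m**2 + t**2) + m = m + m**2 + t**2)
T(E) = 1/(-17 + E)
G(c, o) = -1482 + c*(600 + o**2) (G(c, o) = (24 + 24**2 + o**2)*c - 1482 = (24 + 576 + o**2)*c - 1482 = (600 + o**2)*c - 1482 = c*(600 + o**2) - 1482 = -1482 + c*(600 + o**2))
G(1109, -2026) - T(1856) = (-1482 + 1109*(600 + (-2026)**2)) - 1/(-17 + 1856) = (-1482 + 1109*(600 + 4104676)) - 1/1839 = (-1482 + 1109*4105276) - 1*1/1839 = (-1482 + 4552751084) - 1/1839 = 4552749602 - 1/1839 = 8372506518077/1839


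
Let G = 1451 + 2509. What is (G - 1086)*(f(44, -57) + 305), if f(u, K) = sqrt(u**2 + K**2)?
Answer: 876570 + 2874*sqrt(5185) ≈ 1.0835e+6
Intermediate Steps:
G = 3960
f(u, K) = sqrt(K**2 + u**2)
(G - 1086)*(f(44, -57) + 305) = (3960 - 1086)*(sqrt((-57)**2 + 44**2) + 305) = 2874*(sqrt(3249 + 1936) + 305) = 2874*(sqrt(5185) + 305) = 2874*(305 + sqrt(5185)) = 876570 + 2874*sqrt(5185)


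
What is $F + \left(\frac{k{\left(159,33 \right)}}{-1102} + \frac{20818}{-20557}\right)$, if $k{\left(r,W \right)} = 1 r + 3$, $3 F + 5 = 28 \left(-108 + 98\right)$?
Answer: $- \frac{1089192000}{11326907} \approx -96.16$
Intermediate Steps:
$F = -95$ ($F = - \frac{5}{3} + \frac{28 \left(-108 + 98\right)}{3} = - \frac{5}{3} + \frac{28 \left(-10\right)}{3} = - \frac{5}{3} + \frac{1}{3} \left(-280\right) = - \frac{5}{3} - \frac{280}{3} = -95$)
$k{\left(r,W \right)} = 3 + r$ ($k{\left(r,W \right)} = r + 3 = 3 + r$)
$F + \left(\frac{k{\left(159,33 \right)}}{-1102} + \frac{20818}{-20557}\right) = -95 + \left(\frac{3 + 159}{-1102} + \frac{20818}{-20557}\right) = -95 + \left(162 \left(- \frac{1}{1102}\right) + 20818 \left(- \frac{1}{20557}\right)\right) = -95 - \frac{13135835}{11326907} = - \frac{1089192000}{11326907}$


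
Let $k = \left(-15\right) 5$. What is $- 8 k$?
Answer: $600$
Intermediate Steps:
$k = -75$
$- 8 k = \left(-8\right) \left(-75\right) = 600$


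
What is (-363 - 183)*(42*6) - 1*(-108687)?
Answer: -28905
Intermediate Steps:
(-363 - 183)*(42*6) - 1*(-108687) = -546*252 + 108687 = -137592 + 108687 = -28905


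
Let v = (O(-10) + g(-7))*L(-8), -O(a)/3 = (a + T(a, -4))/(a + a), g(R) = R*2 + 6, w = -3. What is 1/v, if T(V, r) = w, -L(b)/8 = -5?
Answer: -1/398 ≈ -0.0025126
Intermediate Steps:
L(b) = 40 (L(b) = -8*(-5) = 40)
T(V, r) = -3
g(R) = 6 + 2*R (g(R) = 2*R + 6 = 6 + 2*R)
O(a) = -3*(-3 + a)/(2*a) (O(a) = -3*(a - 3)/(a + a) = -3*(-3 + a)/(2*a))
v = -398 (v = ((3/2)*(3 - 1*(-10))/(-10) + (6 + 2*(-7)))*40 = ((3/2)*(-⅒)*(3 + 10) + (6 - 14))*40 = ((3/2)*(-⅒)*13 - 8)*40 = (-39/20 - 8)*40 = -199/20*40 = -398)
1/v = 1/(-398) = -1/398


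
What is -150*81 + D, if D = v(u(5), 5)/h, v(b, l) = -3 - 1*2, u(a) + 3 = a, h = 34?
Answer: -413105/34 ≈ -12150.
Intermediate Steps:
u(a) = -3 + a
v(b, l) = -5 (v(b, l) = -3 - 2 = -5)
D = -5/34 ≈ -0.14706
-150*81 + D = -150*81 - 5/34 = -12150 - 5/34 = -413105/34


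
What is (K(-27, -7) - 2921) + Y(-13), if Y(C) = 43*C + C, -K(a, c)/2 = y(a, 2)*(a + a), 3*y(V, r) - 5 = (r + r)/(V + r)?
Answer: -82969/25 ≈ -3318.8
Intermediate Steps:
y(V, r) = 5/3 + 2*r/(3*(V + r)) (y(V, r) = 5/3 + ((r + r)/(V + r))/3 = 5/3 + ((2*r)/(V + r))/3 = 5/3 + (2*r/(V + r))/3 = 5/3 + 2*r/(3*(V + r)))
K(a, c) = -4*a*(14 + 5*a)/(3*(2 + a)) (K(a, c) = -2*(5*a + 7*2)/(3*(a + 2))*(a + a) = -2*(5*a + 14)/(3*(2 + a))*2*a = -2*(14 + 5*a)/(3*(2 + a))*2*a = -4*a*(14 + 5*a)/(3*(2 + a)))
Y(C) = 44*C
(K(-27, -7) - 2921) + Y(-13) = (-4*(-27)*(14 + 5*(-27))/(6 + 3*(-27)) - 2921) + 44*(-13) = (-4*(-27)*(14 - 135)/(6 - 81) - 2921) - 572 = (-4*(-27)*(-121)/(-75) - 2921) - 572 = (-4*(-27)*(-1/75)*(-121) - 2921) - 572 = (4356/25 - 2921) - 572 = -68669/25 - 572 = -82969/25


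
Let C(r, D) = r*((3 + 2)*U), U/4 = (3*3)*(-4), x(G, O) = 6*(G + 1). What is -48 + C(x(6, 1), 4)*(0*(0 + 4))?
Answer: -48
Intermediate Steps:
x(G, O) = 6 + 6*G (x(G, O) = 6*(1 + G) = 6 + 6*G)
U = -144 (U = 4*((3*3)*(-4)) = 4*(9*(-4)) = 4*(-36) = -144)
C(r, D) = -720*r (C(r, D) = r*((3 + 2)*(-144)) = r*(5*(-144)) = r*(-720) = -720*r)
-48 + C(x(6, 1), 4)*(0*(0 + 4)) = -48 + (-720*(6 + 6*6))*(0*(0 + 4)) = -48 + (-720*(6 + 36))*(0*4) = -48 - 720*42*0 = -48 - 30240*0 = -48 + 0 = -48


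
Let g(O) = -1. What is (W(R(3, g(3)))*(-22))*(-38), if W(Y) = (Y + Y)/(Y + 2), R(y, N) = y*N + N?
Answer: 3344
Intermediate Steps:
R(y, N) = N + N*y (R(y, N) = N*y + N = N + N*y)
W(Y) = 2*Y/(2 + Y) (W(Y) = (2*Y)/(2 + Y) = 2*Y/(2 + Y))
(W(R(3, g(3)))*(-22))*(-38) = ((2*(-(1 + 3))/(2 - (1 + 3)))*(-22))*(-38) = ((2*(-1*4)/(2 - 1*4))*(-22))*(-38) = ((2*(-4)/(2 - 4))*(-22))*(-38) = ((2*(-4)/(-2))*(-22))*(-38) = ((2*(-4)*(-½))*(-22))*(-38) = (4*(-22))*(-38) = -88*(-38) = 3344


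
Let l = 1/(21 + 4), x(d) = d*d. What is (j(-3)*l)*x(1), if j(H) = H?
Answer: -3/25 ≈ -0.12000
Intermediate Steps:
x(d) = d**2
l = 1/25 ≈ 0.040000
(j(-3)*l)*x(1) = -3*1/25*1**2 = -3/25*1 = -3/25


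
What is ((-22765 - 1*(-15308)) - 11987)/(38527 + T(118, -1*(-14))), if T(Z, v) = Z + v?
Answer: -19444/38659 ≈ -0.50296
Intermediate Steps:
((-22765 - 1*(-15308)) - 11987)/(38527 + T(118, -1*(-14))) = ((-22765 - 1*(-15308)) - 11987)/(38527 + (118 - 1*(-14))) = ((-22765 + 15308) - 11987)/(38527 + (118 + 14)) = (-7457 - 11987)/(38527 + 132) = -19444/38659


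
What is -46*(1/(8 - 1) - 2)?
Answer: 598/7 ≈ 85.429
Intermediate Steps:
-46*(1/(8 - 1) - 2) = -46*(1/7 - 2) = -46*(-13/7) = 598/7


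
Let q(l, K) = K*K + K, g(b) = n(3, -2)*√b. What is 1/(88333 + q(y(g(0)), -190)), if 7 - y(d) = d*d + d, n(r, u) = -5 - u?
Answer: 1/124243 ≈ 8.0487e-6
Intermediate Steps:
g(b) = -3*√b (g(b) = (-5 - 1*(-2))*√b = (-5 + 2)*√b = -3*√b)
y(d) = 7 - d - d² (y(d) = 7 - (d*d + d) = 7 - (d² + d) = 7 - (d + d²) = 7 + (-d - d²) = 7 - d - d²)
q(l, K) = K + K² (q(l, K) = K² + K = K + K²)
1/(88333 + q(y(g(0)), -190)) = 1/(88333 - 190*(1 - 190)) = 1/(88333 - 190*(-189)) = 1/(88333 + 35910) = 1/124243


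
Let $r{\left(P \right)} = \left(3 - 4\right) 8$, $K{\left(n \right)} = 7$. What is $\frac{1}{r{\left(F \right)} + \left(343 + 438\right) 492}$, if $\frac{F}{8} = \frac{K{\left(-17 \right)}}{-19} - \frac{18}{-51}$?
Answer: $\frac{1}{384244} \approx 2.6025 \cdot 10^{-6}$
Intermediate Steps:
$F = - \frac{40}{323}$ ($F = 8 \left(\frac{7}{-19} - \frac{18}{-51}\right) = 8 \left(7 \left(- \frac{1}{19}\right) - - \frac{6}{17}\right) = 8 \left(- \frac{7}{19} + \frac{6}{17}\right) = 8 \left(- \frac{5}{323}\right) = - \frac{40}{323} \approx -0.12384$)
$r{\left(P \right)} = -8$ ($r{\left(P \right)} = \left(-1\right) 8 = -8$)
$\frac{1}{r{\left(F \right)} + \left(343 + 438\right) 492} = \frac{1}{-8 + \left(343 + 438\right) 492} = \frac{1}{-8 + 781 \cdot 492} = \frac{1}{-8 + 384252} = \frac{1}{384244}$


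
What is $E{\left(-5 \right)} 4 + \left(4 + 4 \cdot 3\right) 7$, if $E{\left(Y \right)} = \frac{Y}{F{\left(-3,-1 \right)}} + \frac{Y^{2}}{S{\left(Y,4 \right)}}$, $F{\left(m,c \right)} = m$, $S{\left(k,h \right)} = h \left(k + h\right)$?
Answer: $\frac{281}{3} \approx 93.667$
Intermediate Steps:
$S{\left(k,h \right)} = h \left(h + k\right)$
$E{\left(Y \right)} = - \frac{Y}{3} + \frac{Y^{2}}{16 + 4 Y}$ ($E{\left(Y \right)} = \frac{Y}{-3} + \frac{Y^{2}}{4 \left(4 + Y\right)} = Y \left(- \frac{1}{3}\right) + \frac{Y^{2}}{16 + 4 Y} = - \frac{Y}{3} + \frac{Y^{2}}{16 + 4 Y}$)
$E{\left(-5 \right)} 4 + \left(4 + 4 \cdot 3\right) 7 = \frac{1}{12} \left(-5\right) \frac{1}{4 - 5} \left(-16 - -5\right) 4 + \left(4 + 4 \cdot 3\right) 7 = \frac{1}{12} \left(-5\right) \frac{1}{-1} \left(-16 + 5\right) 4 + \left(4 + 12\right) 7 = \frac{1}{12} \left(-5\right) \left(-1\right) \left(-11\right) 4 + 16 \cdot 7 = \left(- \frac{55}{12}\right) 4 + 112 = - \frac{55}{3} + 112 = \frac{281}{3}$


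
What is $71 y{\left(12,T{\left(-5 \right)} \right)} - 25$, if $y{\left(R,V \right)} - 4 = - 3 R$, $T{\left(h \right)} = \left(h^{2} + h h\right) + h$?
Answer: $-2297$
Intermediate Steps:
$T{\left(h \right)} = h + 2 h^{2}$ ($T{\left(h \right)} = \left(h^{2} + h^{2}\right) + h = 2 h^{2} + h = h + 2 h^{2}$)
$y{\left(R,V \right)} = 4 - 3 R$
$71 y{\left(12,T{\left(-5 \right)} \right)} - 25 = 71 \left(4 - 36\right) - 25 = 71 \left(-32\right) - 25 = -2272 - 25 = -2297$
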